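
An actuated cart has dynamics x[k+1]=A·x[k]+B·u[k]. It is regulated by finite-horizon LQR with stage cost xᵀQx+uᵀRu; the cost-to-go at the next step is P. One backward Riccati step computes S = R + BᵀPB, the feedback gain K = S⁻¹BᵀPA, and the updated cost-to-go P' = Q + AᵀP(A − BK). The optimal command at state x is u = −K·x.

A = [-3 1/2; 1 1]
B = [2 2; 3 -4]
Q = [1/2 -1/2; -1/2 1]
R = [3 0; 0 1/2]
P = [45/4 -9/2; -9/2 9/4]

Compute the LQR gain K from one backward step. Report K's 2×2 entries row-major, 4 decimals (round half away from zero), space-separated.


BᵀP = [9.0000 -2.2500; 40.5000 -18.0000]
S = R + BᵀPB = [3 0; 0 1/2] + [11.2500 27.0000; 27.0000 153.0000] = [14.2500 27.0000; 27.0000 153.5000]
BᵀPA = [-29.2500 2.2500; -139.5000 2.2500]
K = S⁻¹·BᵀPA = [-0.4960 0.1952; -0.8215 -0.0197]
A−BK = [-0.3649 0.1490; -0.7981 0.3358]
AᵀP(A−BK) = [1.3856 -0.4105; -0.4105 0.1676]
P' = Q + AᵀP(A−BK) = [1.8856 -0.9105; -0.9105 1.1676]
tr(P') = 3.0533

-0.4960 0.1952 -0.8215 -0.0197


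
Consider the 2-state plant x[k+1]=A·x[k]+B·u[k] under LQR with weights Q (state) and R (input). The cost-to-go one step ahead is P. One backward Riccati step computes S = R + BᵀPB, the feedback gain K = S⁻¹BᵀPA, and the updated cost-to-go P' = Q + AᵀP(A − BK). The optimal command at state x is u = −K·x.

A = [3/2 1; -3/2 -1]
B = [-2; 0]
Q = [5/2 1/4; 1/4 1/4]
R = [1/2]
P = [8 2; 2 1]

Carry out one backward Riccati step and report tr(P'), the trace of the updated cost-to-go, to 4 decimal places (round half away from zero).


4.6000

BᵀP = [-16.0000 -4.0000]
S = R + BᵀPB = [1/2] + [32.0000] = [32.5000]
BᵀPA = [-18.0000 -12.0000]
K = S⁻¹·BᵀPA = [-0.5538 -0.3692]
A−BK = [0.3923 0.2615; -1.5000 -1.0000]
AᵀP(A−BK) = [1.2808 0.8538; 0.8538 0.5692]
P' = Q + AᵀP(A−BK) = [3.7808 1.1038; 1.1038 0.8192]
tr(P') = 4.6000


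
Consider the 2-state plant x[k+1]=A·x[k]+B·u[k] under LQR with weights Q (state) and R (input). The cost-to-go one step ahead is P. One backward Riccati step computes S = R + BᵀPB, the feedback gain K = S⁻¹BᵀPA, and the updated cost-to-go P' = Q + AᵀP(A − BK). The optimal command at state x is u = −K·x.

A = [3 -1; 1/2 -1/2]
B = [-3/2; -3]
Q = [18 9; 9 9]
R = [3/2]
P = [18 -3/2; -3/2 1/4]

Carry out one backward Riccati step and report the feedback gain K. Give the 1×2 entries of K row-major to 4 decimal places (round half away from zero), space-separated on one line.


BᵀP = [-22.5000 1.5000]
S = R + BᵀPB = [3/2] + [29.2500] = [30.7500]
BᵀPA = [-66.7500 21.7500]
K = S⁻¹·BᵀPA = [-2.1707 0.7073]
A−BK = [-0.2561 0.0610; -6.0122 1.6220]
AᵀP(A−BK) = [12.6662 -3.8491; -3.8491 1.1784]
P' = Q + AᵀP(A−BK) = [30.6662 5.1509; 5.1509 10.1784]
tr(P') = 40.8445

-2.1707 0.7073


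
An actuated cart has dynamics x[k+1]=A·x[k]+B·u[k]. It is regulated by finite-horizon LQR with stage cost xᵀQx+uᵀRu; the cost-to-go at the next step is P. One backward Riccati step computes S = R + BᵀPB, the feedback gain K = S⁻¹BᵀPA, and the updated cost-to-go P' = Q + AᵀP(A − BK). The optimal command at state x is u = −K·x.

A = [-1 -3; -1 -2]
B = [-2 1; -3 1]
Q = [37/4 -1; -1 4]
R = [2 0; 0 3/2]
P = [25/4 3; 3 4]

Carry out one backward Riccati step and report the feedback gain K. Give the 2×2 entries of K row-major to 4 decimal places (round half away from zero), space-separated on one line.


0.3008 0.6840 -0.2462 -0.8299

BᵀP = [-21.5000 -18.0000; 9.2500 7.0000]
S = R + BᵀPB = [2 0; 0 3/2] + [97.0000 -39.5000; -39.5000 16.2500] = [99.0000 -39.5000; -39.5000 17.7500]
BᵀPA = [39.5000 100.5000; -16.2500 -41.7500]
K = S⁻¹·BᵀPA = [0.3008 0.6840; -0.2462 -0.8299]
A−BK = [-0.1523 -0.8020; 0.1485 0.8820]
AᵀP(A−BK) = [0.3693 1.2449; 1.2449 4.8566]
P' = Q + AᵀP(A−BK) = [9.6193 0.2449; 0.2449 8.8566]
tr(P') = 18.4759


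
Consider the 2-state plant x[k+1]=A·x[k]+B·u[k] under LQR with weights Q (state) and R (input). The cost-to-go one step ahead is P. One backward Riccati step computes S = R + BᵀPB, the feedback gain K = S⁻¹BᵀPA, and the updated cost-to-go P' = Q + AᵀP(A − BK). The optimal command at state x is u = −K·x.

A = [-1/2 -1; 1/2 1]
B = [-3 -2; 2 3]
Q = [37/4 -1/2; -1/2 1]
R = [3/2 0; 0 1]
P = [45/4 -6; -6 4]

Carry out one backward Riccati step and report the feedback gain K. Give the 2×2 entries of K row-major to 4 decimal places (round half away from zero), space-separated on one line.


0.0905 0.1809 0.1098 0.2197

BᵀP = [-45.7500 26.0000; -40.5000 24.0000]
S = R + BᵀPB = [3/2 0; 0 1] + [189.2500 169.5000; 169.5000 153.0000] = [190.7500 169.5000; 169.5000 154.0000]
BᵀPA = [35.8750 71.7500; 32.2500 64.5000]
K = S⁻¹·BᵀPA = [0.0905 0.1809; 0.1098 0.2197]
A−BK = [-0.0089 -0.0178; -0.0105 -0.0209]
AᵀP(A−BK) = [0.0246 0.0491; 0.0491 0.0982]
P' = Q + AᵀP(A−BK) = [9.2746 -0.4509; -0.4509 1.0982]
tr(P') = 10.3728


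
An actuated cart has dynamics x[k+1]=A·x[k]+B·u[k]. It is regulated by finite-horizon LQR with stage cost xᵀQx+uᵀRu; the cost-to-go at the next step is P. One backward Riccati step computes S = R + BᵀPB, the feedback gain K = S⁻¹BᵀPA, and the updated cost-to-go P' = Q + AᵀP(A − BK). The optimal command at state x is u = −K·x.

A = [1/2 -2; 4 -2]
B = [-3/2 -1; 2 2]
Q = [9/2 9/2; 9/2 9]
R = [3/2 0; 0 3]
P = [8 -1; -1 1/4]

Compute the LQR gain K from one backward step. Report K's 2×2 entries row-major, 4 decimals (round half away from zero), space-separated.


-0.0200 0.7800 0.0850 0.1850

BᵀP = [-14.0000 2.0000; -10.0000 1.5000]
S = R + BᵀPB = [3/2 0; 0 3] + [25.0000 18.0000; 18.0000 13.0000] = [26.5000 18.0000; 18.0000 16.0000]
BᵀPA = [1.0000 24.0000; 1.0000 17.0000]
K = S⁻¹·BᵀPA = [-0.0200 0.7800; 0.0850 0.1850]
A−BK = [0.5550 -0.6450; 3.8700 -3.9300]
AᵀP(A−BK) = [1.9350 -1.9650; -1.9650 3.1350]
P' = Q + AᵀP(A−BK) = [6.4350 2.5350; 2.5350 12.1350]
tr(P') = 18.5700


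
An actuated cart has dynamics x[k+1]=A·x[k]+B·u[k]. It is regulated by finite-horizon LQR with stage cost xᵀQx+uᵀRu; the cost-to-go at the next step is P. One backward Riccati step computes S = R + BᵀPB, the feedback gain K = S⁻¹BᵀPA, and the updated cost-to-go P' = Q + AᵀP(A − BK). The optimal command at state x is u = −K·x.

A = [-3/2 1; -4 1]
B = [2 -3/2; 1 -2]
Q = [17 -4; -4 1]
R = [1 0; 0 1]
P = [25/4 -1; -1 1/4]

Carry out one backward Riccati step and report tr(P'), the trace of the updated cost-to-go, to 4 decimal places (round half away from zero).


BᵀP = [11.5000 -1.7500; -7.3750 1.0000]
S = R + BᵀPB = [1 0; 0 1] + [21.2500 -13.7500; -13.7500 9.0625] = [22.2500 -13.7500; -13.7500 10.0625]
BᵀPA = [-10.2500 9.7500; 7.0625 -6.3750]
K = S⁻¹·BᵀPA = [-0.1732 0.3001; 0.4652 -0.2234]
A−BK = [-0.4558 0.0646; -2.8964 0.2530]
AᵀP(A−BK) = [1.0018 -0.2207; -0.2207 0.1494]
P' = Q + AᵀP(A−BK) = [18.0018 -4.2207; -4.2207 1.1494]
tr(P') = 19.1512

19.1512


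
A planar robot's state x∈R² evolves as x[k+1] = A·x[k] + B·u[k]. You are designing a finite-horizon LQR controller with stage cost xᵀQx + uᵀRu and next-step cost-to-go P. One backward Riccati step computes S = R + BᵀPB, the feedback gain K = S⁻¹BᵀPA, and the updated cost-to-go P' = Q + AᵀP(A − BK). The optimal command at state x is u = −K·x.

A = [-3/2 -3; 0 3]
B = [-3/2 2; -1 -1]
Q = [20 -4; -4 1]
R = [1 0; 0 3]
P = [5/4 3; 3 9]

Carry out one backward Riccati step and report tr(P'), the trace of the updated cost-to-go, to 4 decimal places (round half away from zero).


BᵀP = [-4.8750 -13.5000; -0.5000 -3.0000]
S = R + BᵀPB = [1 0; 0 3] + [20.8125 3.7500; 3.7500 2.0000] = [21.8125 3.7500; 3.7500 5.0000]
BᵀPA = [7.3125 -25.8750; 0.7500 -7.5000]
K = S⁻¹·BᵀPA = [0.3553 -1.0658; -0.1164 -0.7007]
A−BK = [-0.7342 -3.1974; 0.2388 1.2336]
AᵀP(A−BK) = [0.3020 0.4441; 0.4441 5.4178]
P' = Q + AᵀP(A−BK) = [20.3020 -3.5559; -3.5559 6.4178]
tr(P') = 26.7197

26.7197


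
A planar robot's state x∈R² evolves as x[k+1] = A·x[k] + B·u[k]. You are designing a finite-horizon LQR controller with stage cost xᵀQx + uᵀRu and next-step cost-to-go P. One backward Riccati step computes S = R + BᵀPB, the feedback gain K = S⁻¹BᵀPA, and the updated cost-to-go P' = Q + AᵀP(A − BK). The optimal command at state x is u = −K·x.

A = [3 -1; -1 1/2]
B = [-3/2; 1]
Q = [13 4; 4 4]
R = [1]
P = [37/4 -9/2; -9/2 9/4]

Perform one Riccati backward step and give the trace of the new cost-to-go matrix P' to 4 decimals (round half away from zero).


20.4107

BᵀP = [-18.3750 9.0000]
S = R + BᵀPB = [1] + [36.5625] = [37.5625]
BᵀPA = [-64.1250 22.8750]
K = S⁻¹·BᵀPA = [-1.7072 0.6090]
A−BK = [0.4393 -0.0865; 0.7072 -0.1090]
AᵀP(A−BK) = [3.0287 -1.0738; -1.0738 0.3820]
P' = Q + AᵀP(A−BK) = [16.0287 2.9262; 2.9262 4.3820]
tr(P') = 20.4107


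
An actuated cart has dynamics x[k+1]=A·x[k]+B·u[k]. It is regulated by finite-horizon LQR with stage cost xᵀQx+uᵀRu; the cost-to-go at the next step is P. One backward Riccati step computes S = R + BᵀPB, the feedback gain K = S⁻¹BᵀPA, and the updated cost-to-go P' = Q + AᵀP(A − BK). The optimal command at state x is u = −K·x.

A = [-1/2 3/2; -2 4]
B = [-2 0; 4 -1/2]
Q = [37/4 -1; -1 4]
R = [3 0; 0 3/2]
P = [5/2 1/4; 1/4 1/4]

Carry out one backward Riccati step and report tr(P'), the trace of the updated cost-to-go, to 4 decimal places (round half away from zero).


BᵀP = [-4.0000 0.5000; -0.1250 -0.1250]
S = R + BᵀPB = [3 0; 0 3/2] + [10.0000 -0.2500; -0.2500 0.0625] = [13.0000 -0.2500; -0.2500 1.5625]
BᵀPA = [1.0000 -4.0000; 0.3125 -0.6875]
K = S⁻¹·BᵀPA = [0.0810 -0.3171; 0.2130 -0.4907]
A−BK = [-0.3380 0.8657; -2.2176 5.0231]
AᵀP(A−BK) = [1.9774 -4.6545; -4.6545 11.0191]
P' = Q + AᵀP(A−BK) = [11.2274 -5.6545; -5.6545 15.0191]
tr(P') = 26.2465

26.2465


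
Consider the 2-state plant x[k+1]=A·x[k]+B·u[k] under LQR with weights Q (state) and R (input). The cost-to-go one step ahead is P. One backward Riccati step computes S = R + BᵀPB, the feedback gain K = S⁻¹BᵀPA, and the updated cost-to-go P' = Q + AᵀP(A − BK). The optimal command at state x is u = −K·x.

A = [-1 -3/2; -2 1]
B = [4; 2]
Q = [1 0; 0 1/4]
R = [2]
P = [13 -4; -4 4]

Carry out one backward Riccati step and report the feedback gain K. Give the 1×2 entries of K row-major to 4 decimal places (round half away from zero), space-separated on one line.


BᵀP = [44.0000 -8.0000]
S = R + BᵀPB = [2] + [160.0000] = [162.0000]
BᵀPA = [-28.0000 -74.0000]
K = S⁻¹·BᵀPA = [-0.1728 -0.4568]
A−BK = [-0.3086 0.3272; -1.6543 1.9136]
AᵀP(A−BK) = [8.1605 -9.2901; -9.2901 11.4475]
P' = Q + AᵀP(A−BK) = [9.1605 -9.2901; -9.2901 11.6975]
tr(P') = 20.8580

-0.1728 -0.4568


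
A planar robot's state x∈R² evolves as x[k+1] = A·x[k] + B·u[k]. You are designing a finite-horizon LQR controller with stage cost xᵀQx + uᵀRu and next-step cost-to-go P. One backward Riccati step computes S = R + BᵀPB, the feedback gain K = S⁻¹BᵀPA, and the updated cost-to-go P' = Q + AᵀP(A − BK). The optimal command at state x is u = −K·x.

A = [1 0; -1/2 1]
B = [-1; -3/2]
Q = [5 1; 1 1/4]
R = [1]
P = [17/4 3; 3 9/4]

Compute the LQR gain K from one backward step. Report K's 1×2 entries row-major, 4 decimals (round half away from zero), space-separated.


-0.2880 -0.3301

BᵀP = [-8.7500 -6.3750]
S = R + BᵀPB = [1] + [18.3125] = [19.3125]
BᵀPA = [-5.5625 -6.3750]
K = S⁻¹·BᵀPA = [-0.2880 -0.3301]
A−BK = [0.7120 -0.3301; -0.9320 0.5049]
AᵀP(A−BK) = [0.2104 0.0388; 0.0388 0.1456]
P' = Q + AᵀP(A−BK) = [5.2104 1.0388; 1.0388 0.3956]
tr(P') = 5.6060


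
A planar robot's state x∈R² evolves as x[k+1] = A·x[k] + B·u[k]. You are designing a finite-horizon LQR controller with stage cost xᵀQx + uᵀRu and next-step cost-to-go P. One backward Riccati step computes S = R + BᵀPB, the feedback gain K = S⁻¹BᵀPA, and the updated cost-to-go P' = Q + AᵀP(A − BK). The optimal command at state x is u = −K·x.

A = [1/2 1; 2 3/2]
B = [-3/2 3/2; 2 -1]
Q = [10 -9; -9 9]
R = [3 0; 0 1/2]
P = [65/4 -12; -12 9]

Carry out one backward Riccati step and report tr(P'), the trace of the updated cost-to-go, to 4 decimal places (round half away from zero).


19.6712

BᵀP = [-48.3750 36.0000; 36.3750 -27.0000]
S = R + BᵀPB = [3 0; 0 1/2] + [144.5625 -108.5625; -108.5625 81.5625] = [147.5625 -108.5625; -108.5625 82.0625]
BᵀPA = [47.8125 5.6250; -35.8125 -4.1250]
K = S⁻¹·BᵀPA = [0.1104 0.0426; -0.2904 0.0061]
A−BK = [1.1011 1.0548; 1.4888 1.4209]
AᵀP(A−BK) = [0.3857 0.3063; 0.3063 0.2855]
P' = Q + AᵀP(A−BK) = [10.3857 -8.6937; -8.6937 9.2855]
tr(P') = 19.6712


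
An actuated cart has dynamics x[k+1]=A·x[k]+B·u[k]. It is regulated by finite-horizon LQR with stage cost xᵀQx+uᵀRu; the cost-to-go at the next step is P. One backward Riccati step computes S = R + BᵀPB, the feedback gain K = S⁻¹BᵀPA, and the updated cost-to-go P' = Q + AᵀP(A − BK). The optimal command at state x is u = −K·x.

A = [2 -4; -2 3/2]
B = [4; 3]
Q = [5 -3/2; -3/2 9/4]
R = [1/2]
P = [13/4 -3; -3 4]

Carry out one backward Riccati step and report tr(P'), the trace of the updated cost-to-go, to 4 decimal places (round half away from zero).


BᵀP = [4.0000 0.0000]
S = R + BᵀPB = [1/2] + [16.0000] = [16.5000]
BᵀPA = [8.0000 -16.0000]
K = S⁻¹·BᵀPA = [0.4848 -0.9697]
A−BK = [0.0606 -0.1212; -3.4545 4.4091]
AᵀP(A−BK) = [49.1212 -63.2424; -63.2424 81.4848]
P' = Q + AᵀP(A−BK) = [54.1212 -64.7424; -64.7424 83.7348]
tr(P') = 137.8561

137.8561


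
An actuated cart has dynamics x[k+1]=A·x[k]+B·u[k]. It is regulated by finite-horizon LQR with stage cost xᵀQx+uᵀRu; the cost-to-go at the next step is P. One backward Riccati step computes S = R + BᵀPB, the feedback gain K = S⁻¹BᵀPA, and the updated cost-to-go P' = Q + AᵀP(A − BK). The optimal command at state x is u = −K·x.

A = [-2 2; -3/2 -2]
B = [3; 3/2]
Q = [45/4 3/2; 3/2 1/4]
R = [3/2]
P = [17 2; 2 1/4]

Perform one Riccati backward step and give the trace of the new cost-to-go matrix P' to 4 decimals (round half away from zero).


12.7779

BᵀP = [54.0000 6.3750]
S = R + BᵀPB = [3/2] + [171.5625] = [173.0625]
BᵀPA = [-117.5625 95.2500]
K = S⁻¹·BᵀPA = [-0.6793 0.5504]
A−BK = [0.0379 0.3489; -0.4810 -2.8256]
AᵀP(A−BK) = [0.7015 -0.5460; -0.5460 0.5764]
P' = Q + AᵀP(A−BK) = [11.9515 0.9540; 0.9540 0.8264]
tr(P') = 12.7779


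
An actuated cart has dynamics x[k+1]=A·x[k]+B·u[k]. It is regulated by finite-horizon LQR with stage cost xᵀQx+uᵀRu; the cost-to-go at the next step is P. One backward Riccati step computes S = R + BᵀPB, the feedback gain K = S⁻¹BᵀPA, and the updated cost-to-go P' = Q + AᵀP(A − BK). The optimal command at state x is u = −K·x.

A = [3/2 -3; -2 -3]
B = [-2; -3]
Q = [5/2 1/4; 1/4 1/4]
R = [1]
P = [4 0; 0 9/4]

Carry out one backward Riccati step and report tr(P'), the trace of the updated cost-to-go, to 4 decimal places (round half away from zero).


24.3742

BᵀP = [-8.0000 -6.7500]
S = R + BᵀPB = [1] + [36.2500] = [37.2500]
BᵀPA = [1.5000 44.2500]
K = S⁻¹·BᵀPA = [0.0403 1.1879]
A−BK = [1.5805 -0.6242; -1.8792 0.5638]
AᵀP(A−BK) = [17.9396 -6.2819; -6.2819 3.6846]
P' = Q + AᵀP(A−BK) = [20.4396 -6.0319; -6.0319 3.9346]
tr(P') = 24.3742


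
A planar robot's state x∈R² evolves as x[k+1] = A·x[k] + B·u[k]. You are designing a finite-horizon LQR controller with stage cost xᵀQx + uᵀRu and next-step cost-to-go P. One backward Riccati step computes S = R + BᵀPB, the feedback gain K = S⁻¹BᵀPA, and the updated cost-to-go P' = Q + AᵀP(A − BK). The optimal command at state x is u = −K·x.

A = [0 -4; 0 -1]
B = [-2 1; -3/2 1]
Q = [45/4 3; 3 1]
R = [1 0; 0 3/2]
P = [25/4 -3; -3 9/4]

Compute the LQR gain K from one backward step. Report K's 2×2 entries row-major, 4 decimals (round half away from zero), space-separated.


BᵀP = [-8.0000 2.6250; 3.2500 -0.7500]
S = R + BᵀPB = [1 0; 0 3/2] + [12.0625 -5.3750; -5.3750 2.5000] = [13.0625 -5.3750; -5.3750 4.0000]
BᵀPA = [0.0000 29.3750; 0.0000 -12.2500]
K = S⁻¹·BᵀPA = [0.0000 2.2114; 0.0000 -0.0910]
A−BK = [0.0000 0.5137; 0.0000 2.4080]
AᵀP(A−BK) = [0.0000 0.0000; 0.0000 12.1766]
P' = Q + AᵀP(A−BK) = [11.2500 3.0000; 3.0000 13.1766]
tr(P') = 24.4266

0.0000 2.2114 0.0000 -0.0910


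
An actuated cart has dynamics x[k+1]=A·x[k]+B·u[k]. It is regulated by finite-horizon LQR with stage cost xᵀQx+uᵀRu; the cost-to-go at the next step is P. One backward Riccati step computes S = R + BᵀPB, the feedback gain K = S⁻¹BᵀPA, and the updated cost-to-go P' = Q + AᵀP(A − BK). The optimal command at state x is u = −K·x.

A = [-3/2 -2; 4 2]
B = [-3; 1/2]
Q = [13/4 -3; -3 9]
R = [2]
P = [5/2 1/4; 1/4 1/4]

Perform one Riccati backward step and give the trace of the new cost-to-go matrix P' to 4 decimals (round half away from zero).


17.1426

BᵀP = [-7.3750 -0.6250]
S = R + BᵀPB = [2] + [21.8125] = [23.8125]
BᵀPA = [8.5625 13.5000]
K = S⁻¹·BᵀPA = [0.3596 0.5669]
A−BK = [-0.4213 -0.2992; 3.8202 1.7165]
AᵀP(A−BK) = [3.5461 1.8957; 1.8957 1.3465]
P' = Q + AᵀP(A−BK) = [6.7961 -1.1043; -1.1043 10.3465]
tr(P') = 17.1426


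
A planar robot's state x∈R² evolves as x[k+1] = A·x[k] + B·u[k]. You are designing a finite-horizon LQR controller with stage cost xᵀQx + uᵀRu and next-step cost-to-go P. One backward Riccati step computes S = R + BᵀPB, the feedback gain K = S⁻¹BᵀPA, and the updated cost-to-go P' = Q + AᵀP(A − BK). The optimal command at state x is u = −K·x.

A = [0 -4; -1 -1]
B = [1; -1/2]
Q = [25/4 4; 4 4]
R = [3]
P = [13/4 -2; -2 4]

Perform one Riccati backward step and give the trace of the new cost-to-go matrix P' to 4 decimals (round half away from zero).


BᵀP = [4.2500 -4.0000]
S = R + BᵀPB = [3] + [6.2500] = [9.2500]
BᵀPA = [4.0000 -13.0000]
K = S⁻¹·BᵀPA = [0.4324 -1.4054]
A−BK = [-0.4324 -2.5946; -0.7838 -1.7027]
AᵀP(A−BK) = [2.2703 1.6216; 1.6216 21.7297]
P' = Q + AᵀP(A−BK) = [8.5203 5.6216; 5.6216 25.7297]
tr(P') = 34.2500

34.2500


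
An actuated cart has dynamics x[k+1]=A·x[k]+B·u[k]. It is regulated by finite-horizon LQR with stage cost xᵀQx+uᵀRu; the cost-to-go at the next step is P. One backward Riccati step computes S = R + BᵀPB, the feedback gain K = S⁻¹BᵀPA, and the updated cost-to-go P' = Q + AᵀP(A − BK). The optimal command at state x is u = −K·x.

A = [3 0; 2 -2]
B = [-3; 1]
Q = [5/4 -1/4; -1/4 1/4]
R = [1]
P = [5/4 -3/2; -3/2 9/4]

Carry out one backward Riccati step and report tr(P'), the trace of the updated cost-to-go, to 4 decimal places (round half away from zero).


4.7793

BᵀP = [-5.2500 6.7500]
S = R + BᵀPB = [1] + [22.5000] = [23.5000]
BᵀPA = [-2.2500 -13.5000]
K = S⁻¹·BᵀPA = [-0.0957 -0.5745]
A−BK = [2.7128 -1.7234; 2.0957 -1.4255]
AᵀP(A−BK) = [2.0346 -1.2926; -1.2926 1.2447]
P' = Q + AᵀP(A−BK) = [3.2846 -1.5426; -1.5426 1.4947]
tr(P') = 4.7793


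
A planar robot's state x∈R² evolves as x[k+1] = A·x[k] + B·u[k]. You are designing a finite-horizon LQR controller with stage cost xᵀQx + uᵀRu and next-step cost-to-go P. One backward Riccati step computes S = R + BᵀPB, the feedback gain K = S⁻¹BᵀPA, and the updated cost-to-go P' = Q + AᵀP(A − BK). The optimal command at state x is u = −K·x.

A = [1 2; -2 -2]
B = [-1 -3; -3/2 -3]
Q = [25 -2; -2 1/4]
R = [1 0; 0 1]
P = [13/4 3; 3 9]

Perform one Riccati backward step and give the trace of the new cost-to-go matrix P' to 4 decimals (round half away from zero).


BᵀP = [-7.7500 -16.5000; -18.7500 -36.0000]
S = R + BᵀPB = [1 0; 0 1] + [32.5000 72.7500; 72.7500 164.2500] = [33.5000 72.7500; 72.7500 165.2500]
BᵀPA = [25.2500 17.5000; 53.2500 34.5000]
K = S⁻¹·BᵀPA = [1.2273 1.5700; -0.2181 -0.4824]
A−BK = [1.5731 2.1228; -0.8133 -1.0922]
AᵀP(A−BK) = [7.8728 10.5456; 10.5456 14.1680]
P' = Q + AᵀP(A−BK) = [32.8728 8.5456; 8.5456 14.4180]
tr(P') = 47.2908

47.2908


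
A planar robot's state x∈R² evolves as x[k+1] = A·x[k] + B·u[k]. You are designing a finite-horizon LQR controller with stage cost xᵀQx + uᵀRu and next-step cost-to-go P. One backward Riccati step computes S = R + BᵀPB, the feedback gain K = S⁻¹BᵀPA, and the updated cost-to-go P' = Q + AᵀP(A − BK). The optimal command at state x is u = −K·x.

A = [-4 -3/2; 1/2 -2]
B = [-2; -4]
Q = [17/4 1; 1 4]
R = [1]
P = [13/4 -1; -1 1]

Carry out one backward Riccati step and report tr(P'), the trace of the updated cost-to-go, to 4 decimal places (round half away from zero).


BᵀP = [-2.5000 -2.0000]
S = R + BᵀPB = [1] + [13.0000] = [14.0000]
BᵀPA = [9.0000 7.7500]
K = S⁻¹·BᵀPA = [0.6429 0.5536]
A−BK = [-2.7143 -0.3929; 3.0714 0.2143]
AᵀP(A−BK) = [50.4643 6.2679; 6.2679 1.0223]
P' = Q + AᵀP(A−BK) = [54.7143 7.2679; 7.2679 5.0223]
tr(P') = 59.7366

59.7366


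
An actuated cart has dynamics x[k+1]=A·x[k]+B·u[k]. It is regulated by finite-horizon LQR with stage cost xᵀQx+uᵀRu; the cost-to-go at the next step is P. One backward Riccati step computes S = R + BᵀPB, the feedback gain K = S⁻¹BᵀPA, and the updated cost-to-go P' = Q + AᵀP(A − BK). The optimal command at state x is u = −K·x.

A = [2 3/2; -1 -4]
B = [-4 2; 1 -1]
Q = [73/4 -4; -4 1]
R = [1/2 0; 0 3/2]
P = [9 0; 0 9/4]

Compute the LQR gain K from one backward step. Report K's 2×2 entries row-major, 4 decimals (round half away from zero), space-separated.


-0.3478 0.5269 0.3126 1.8899

BᵀP = [-36.0000 2.2500; 18.0000 -2.2500]
S = R + BᵀPB = [1/2 0; 0 3/2] + [146.2500 -74.2500; -74.2500 38.2500] = [146.7500 -74.2500; -74.2500 39.7500]
BᵀPA = [-74.2500 -63.0000; 38.2500 36.0000]
K = S⁻¹·BᵀPA = [-0.3478 0.5269; 0.3126 1.8899]
A−BK = [-0.0164 -0.1721; -0.3396 -2.6370]
AᵀP(A−BK) = [0.4690 2.8349; 2.8349 21.4093]
P' = Q + AᵀP(A−BK) = [18.7190 -1.1651; -1.1651 22.4093]
tr(P') = 41.1282


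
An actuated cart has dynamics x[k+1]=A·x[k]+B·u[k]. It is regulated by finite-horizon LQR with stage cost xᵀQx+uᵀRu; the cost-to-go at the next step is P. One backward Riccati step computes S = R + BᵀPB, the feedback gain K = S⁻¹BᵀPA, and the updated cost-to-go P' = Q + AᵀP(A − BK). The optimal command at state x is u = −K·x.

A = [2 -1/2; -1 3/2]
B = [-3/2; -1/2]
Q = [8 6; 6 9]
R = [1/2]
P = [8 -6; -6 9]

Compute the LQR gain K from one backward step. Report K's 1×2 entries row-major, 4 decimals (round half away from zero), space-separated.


-1.9149 0.9574

BᵀP = [-9.0000 4.5000]
S = R + BᵀPB = [1/2] + [11.2500] = [11.7500]
BᵀPA = [-22.5000 11.2500]
K = S⁻¹·BᵀPA = [-1.9149 0.9574]
A−BK = [-0.8723 0.9362; -1.9574 1.9787]
AᵀP(A−BK) = [21.9149 -20.9574; -20.9574 20.4787]
P' = Q + AᵀP(A−BK) = [29.9149 -14.9574; -14.9574 29.4787]
tr(P') = 59.3936


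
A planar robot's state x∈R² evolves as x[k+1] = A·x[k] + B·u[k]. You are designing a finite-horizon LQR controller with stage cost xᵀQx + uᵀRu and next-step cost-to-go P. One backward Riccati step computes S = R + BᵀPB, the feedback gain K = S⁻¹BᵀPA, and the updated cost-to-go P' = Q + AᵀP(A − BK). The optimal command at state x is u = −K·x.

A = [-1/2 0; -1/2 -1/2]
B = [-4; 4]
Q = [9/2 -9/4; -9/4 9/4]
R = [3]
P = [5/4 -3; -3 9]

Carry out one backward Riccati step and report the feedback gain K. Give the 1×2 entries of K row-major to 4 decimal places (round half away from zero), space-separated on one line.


-0.0589 -0.0913

BᵀP = [-17.0000 48.0000]
S = R + BᵀPB = [3] + [260.0000] = [263.0000]
BᵀPA = [-15.5000 -24.0000]
K = S⁻¹·BᵀPA = [-0.0589 -0.0913]
A−BK = [-0.7357 -0.3650; -0.2643 -0.1350]
AᵀP(A−BK) = [0.1490 0.0856; 0.0856 0.0599]
P' = Q + AᵀP(A−BK) = [4.6490 -2.1644; -2.1644 2.3099]
tr(P') = 6.9589


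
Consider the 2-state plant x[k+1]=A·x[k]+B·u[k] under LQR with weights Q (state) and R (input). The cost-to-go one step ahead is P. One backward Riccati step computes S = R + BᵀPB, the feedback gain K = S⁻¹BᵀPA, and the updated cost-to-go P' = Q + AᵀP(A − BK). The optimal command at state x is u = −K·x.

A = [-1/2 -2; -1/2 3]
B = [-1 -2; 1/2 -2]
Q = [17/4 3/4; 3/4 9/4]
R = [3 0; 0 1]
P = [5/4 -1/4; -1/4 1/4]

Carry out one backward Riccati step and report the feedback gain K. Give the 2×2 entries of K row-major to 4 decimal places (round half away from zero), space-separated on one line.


BᵀP = [-1.3750 0.3750; -2.0000 0.0000]
S = R + BᵀPB = [3 0; 0 1] + [1.5625 2.0000; 2.0000 4.0000] = [4.5625 2.0000; 2.0000 5.0000]
BᵀPA = [0.5000 3.8750; 1.0000 4.0000]
K = S⁻¹·BᵀPA = [0.0266 0.6047; 0.1894 0.5581]
A−BK = [-0.0947 -0.2791; -0.1346 3.8140]
AᵀP(A−BK) = [0.0473 0.1395; 0.1395 5.6744]
P' = Q + AᵀP(A−BK) = [4.2973 0.8895; 0.8895 7.9244]
tr(P') = 12.2218

0.0266 0.6047 0.1894 0.5581


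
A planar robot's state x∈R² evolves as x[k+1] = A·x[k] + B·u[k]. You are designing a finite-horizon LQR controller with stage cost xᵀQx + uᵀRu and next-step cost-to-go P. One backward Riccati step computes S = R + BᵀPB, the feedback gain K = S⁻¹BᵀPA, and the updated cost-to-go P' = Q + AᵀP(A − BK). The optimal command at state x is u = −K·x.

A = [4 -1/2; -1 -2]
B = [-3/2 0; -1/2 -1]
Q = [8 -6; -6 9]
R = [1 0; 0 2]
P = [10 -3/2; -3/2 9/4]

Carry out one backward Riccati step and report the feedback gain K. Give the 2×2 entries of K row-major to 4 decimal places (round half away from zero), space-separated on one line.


BᵀP = [-14.2500 1.1250; 1.5000 -2.2500]
S = R + BᵀPB = [1 0; 0 2] + [20.8125 -1.1250; -1.1250 2.2500] = [21.8125 -1.1250; -1.1250 4.2500]
BᵀPA = [-58.1250 4.8750; 8.2500 3.7500]
K = S⁻¹·BᵀPA = [-2.6001 0.2727; 1.2529 0.9545]
A−BK = [0.0998 -0.0909; -1.0472 -0.9091]
AᵀP(A−BK) = [12.7806 3.7273; 3.7273 3.5909]
P' = Q + AᵀP(A−BK) = [20.7806 -2.2727; -2.2727 12.5909]
tr(P') = 33.3715

-2.6001 0.2727 1.2529 0.9545


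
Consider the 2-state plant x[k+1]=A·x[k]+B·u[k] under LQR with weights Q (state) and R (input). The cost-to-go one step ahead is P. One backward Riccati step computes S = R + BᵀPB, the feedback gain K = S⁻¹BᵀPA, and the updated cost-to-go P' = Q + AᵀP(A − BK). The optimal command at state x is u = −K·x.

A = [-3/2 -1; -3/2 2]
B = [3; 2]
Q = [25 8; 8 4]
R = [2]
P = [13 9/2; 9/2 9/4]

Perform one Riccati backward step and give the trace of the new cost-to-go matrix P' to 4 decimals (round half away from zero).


BᵀP = [48.0000 18.0000]
S = R + BᵀPB = [2] + [180.0000] = [182.0000]
BᵀPA = [-99.0000 -12.0000]
K = S⁻¹·BᵀPA = [-0.5440 -0.0659]
A−BK = [0.1319 -0.8022; -0.4121 2.1319]
AᵀP(A−BK) = [0.7109 -0.5275; -0.5275 3.2088]
P' = Q + AᵀP(A−BK) = [25.7109 7.4725; 7.4725 7.2088]
tr(P') = 32.9196

32.9196


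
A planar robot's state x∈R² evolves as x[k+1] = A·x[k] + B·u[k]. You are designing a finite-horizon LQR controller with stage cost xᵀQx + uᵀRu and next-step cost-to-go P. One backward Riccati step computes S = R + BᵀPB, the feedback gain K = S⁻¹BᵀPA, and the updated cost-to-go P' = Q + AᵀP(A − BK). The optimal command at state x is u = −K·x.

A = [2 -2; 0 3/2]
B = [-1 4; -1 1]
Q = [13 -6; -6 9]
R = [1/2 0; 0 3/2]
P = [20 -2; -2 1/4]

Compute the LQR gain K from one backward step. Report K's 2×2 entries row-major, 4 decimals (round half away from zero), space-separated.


BᵀP = [-18.0000 1.7500; 78.0000 -7.7500]
S = R + BᵀPB = [1/2 0; 0 3/2] + [16.2500 -70.2500; -70.2500 304.2500] = [16.7500 -70.2500; -70.2500 305.7500]
BᵀPA = [-36.0000 38.6250; 156.0000 -167.6250]
K = S⁻¹·BᵀPA = [-0.2577 0.1822; 0.4510 -0.5064]
A−BK = [-0.0617 0.2077; -0.7087 2.1886]
AᵀP(A−BK) = [0.3651 -0.4456; -0.4456 0.6432]
P' = Q + AᵀP(A−BK) = [13.3651 -6.4456; -6.4456 9.6432]
tr(P') = 23.0083

-0.2577 0.1822 0.4510 -0.5064


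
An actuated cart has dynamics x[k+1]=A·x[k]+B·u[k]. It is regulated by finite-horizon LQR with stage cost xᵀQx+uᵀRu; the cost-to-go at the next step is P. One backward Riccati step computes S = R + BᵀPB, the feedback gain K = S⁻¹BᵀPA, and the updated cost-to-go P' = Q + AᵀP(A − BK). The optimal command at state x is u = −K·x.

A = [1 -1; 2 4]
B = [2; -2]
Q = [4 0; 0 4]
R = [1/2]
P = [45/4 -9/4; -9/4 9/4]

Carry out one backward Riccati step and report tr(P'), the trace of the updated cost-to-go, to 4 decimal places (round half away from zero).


28.6379

BᵀP = [27.0000 -9.0000]
S = R + BᵀPB = [1/2] + [72.0000] = [72.5000]
BᵀPA = [9.0000 -63.0000]
K = S⁻¹·BᵀPA = [0.1241 -0.8690]
A−BK = [0.7517 0.7379; 2.2483 2.2621]
AᵀP(A−BK) = [10.1328 10.0707; 10.0707 10.5052]
P' = Q + AᵀP(A−BK) = [14.1328 10.0707; 10.0707 14.5052]
tr(P') = 28.6379


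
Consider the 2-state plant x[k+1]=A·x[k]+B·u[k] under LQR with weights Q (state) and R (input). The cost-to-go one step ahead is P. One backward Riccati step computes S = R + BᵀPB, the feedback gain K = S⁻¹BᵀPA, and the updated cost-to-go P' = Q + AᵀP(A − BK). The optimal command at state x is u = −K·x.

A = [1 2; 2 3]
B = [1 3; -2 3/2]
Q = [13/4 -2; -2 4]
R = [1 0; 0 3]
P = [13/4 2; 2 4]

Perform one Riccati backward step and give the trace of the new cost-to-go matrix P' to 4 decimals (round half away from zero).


11.5253

BᵀP = [-0.7500 -6.0000; 12.7500 12.0000]
S = R + BᵀPB = [1 0; 0 3] + [11.2500 -11.2500; -11.2500 56.2500] = [12.2500 -11.2500; -11.2500 59.2500]
BᵀPA = [-12.7500 -19.5000; 36.7500 61.5000]
K = S⁻¹·BᵀPA = [-0.5707 -0.7735; 0.5119 0.8911]
A−BK = [0.0350 0.1001; 0.0907 0.1164]
AᵀP(A−BK) = [1.1615 1.8899; 1.8899 3.1139]
P' = Q + AᵀP(A−BK) = [4.4115 -0.1101; -0.1101 7.1139]
tr(P') = 11.5253


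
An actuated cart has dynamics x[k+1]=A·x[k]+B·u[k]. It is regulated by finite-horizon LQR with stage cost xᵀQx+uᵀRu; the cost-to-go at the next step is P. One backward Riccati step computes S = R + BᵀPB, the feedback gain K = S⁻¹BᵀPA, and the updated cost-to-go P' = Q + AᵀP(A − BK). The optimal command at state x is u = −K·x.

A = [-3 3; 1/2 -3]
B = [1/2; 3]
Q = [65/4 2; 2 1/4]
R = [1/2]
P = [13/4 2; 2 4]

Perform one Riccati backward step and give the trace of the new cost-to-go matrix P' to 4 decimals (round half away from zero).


57.8059

BᵀP = [7.6250 13.0000]
S = R + BᵀPB = [1/2] + [42.8125] = [43.3125]
BᵀPA = [-16.3750 -16.1250]
K = S⁻¹·BᵀPA = [-0.3781 -0.3723]
A−BK = [-2.8110 3.1861; 1.6342 -1.8831]
AᵀP(A−BK) = [18.0592 -20.3463; -20.3463 23.2468]
P' = Q + AᵀP(A−BK) = [34.3092 -18.3463; -18.3463 23.4968]
tr(P') = 57.8059


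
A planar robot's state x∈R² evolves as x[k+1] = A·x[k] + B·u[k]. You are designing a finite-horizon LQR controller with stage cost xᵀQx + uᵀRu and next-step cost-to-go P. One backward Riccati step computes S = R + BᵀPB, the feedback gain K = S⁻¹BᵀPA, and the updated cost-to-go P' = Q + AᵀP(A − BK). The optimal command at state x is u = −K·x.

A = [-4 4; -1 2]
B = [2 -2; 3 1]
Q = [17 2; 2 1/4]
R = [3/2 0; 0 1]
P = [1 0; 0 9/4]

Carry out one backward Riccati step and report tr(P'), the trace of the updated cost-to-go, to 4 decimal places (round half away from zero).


21.5564

BᵀP = [2.0000 6.7500; -2.0000 2.2500]
S = R + BᵀPB = [3/2 0; 0 1] + [24.2500 2.7500; 2.7500 6.2500] = [25.7500 2.7500; 2.7500 7.2500]
BᵀPA = [-14.7500 21.5000; 5.7500 -3.5000]
K = S⁻¹·BᵀPA = [-0.6853 0.9239; 1.0530 -0.8332]
A−BK = [-0.5234 0.4857; 0.0028 0.0614]
AᵀP(A−BK) = [2.0872 -2.0809; -2.0809 2.2191]
P' = Q + AᵀP(A−BK) = [19.0872 -0.0809; -0.0809 2.4691]
tr(P') = 21.5564


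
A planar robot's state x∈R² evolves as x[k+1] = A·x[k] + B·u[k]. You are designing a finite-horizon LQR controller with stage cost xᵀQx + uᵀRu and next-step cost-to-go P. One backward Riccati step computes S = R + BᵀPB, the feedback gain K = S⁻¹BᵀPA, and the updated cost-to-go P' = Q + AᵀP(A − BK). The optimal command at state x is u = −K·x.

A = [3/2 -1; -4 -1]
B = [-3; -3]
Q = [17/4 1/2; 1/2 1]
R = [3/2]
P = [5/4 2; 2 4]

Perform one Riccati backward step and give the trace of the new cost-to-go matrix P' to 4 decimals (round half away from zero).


9.3838

BᵀP = [-9.7500 -18.0000]
S = R + BᵀPB = [3/2] + [83.2500] = [84.7500]
BᵀPA = [57.3750 27.7500]
K = S⁻¹·BᵀPA = [0.6770 0.3274]
A−BK = [3.5310 -0.0177; -1.9690 -0.0177]
AᵀP(A−BK) = [3.9701 0.3385; 0.3385 0.1637]
P' = Q + AᵀP(A−BK) = [8.2201 0.8385; 0.8385 1.1637]
tr(P') = 9.3838


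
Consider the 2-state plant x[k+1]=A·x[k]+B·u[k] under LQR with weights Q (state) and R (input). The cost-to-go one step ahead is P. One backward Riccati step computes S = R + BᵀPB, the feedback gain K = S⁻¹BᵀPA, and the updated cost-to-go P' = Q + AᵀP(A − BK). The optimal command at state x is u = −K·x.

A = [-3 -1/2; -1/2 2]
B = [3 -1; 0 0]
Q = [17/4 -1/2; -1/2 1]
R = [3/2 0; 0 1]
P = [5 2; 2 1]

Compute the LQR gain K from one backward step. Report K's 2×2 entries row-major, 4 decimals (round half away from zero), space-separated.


BᵀP = [15.0000 6.0000; -5.0000 -2.0000]
S = R + BᵀPB = [3/2 0; 0 1] + [45.0000 -15.0000; -15.0000 5.0000] = [46.5000 -15.0000; -15.0000 6.0000]
BᵀPA = [-48.0000 4.5000; 16.0000 -1.5000]
K = S⁻¹·BᵀPA = [-0.8889 0.0833; 0.4444 -0.0417]
A−BK = [0.1111 -0.7917; -0.5000 2.0000]
AᵀP(A−BK) = [1.4722 -0.3333; -0.3333 0.8125]
P' = Q + AᵀP(A−BK) = [5.7222 -0.8333; -0.8333 1.8125]
tr(P') = 7.5347

-0.8889 0.0833 0.4444 -0.0417


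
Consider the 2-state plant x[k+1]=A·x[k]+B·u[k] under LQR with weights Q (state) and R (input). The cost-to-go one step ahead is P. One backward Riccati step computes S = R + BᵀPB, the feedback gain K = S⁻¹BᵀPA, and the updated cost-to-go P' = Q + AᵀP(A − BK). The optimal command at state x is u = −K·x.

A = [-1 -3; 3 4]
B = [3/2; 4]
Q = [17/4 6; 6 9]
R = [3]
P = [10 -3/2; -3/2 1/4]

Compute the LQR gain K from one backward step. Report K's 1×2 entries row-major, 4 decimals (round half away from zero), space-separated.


BᵀP = [9.0000 -1.2500]
S = R + BᵀPB = [3] + [8.5000] = [11.5000]
BᵀPA = [-12.7500 -32.0000]
K = S⁻¹·BᵀPA = [-1.1087 -2.7826]
A−BK = [0.6630 1.1739; 7.4348 15.1304]
AᵀP(A−BK) = [7.1141 17.0217; 17.0217 40.9565]
P' = Q + AᵀP(A−BK) = [11.3641 23.0217; 23.0217 49.9565]
tr(P') = 61.3207

-1.1087 -2.7826


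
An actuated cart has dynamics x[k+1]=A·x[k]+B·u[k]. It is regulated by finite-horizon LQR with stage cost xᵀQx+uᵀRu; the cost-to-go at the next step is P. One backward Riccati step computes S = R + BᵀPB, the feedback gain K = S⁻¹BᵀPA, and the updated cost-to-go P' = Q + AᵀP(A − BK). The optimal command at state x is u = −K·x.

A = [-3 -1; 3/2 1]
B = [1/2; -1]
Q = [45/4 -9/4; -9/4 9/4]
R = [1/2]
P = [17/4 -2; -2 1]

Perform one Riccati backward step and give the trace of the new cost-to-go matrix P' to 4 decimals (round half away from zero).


21.2158

BᵀP = [4.1250 -2.0000]
S = R + BᵀPB = [1/2] + [4.0625] = [4.5625]
BᵀPA = [-15.3750 -6.1250]
K = S⁻¹·BᵀPA = [-3.3699 -1.3425]
A−BK = [-1.3151 -0.3288; -1.8699 -0.3425]
AᵀP(A−BK) = [6.6884 2.6096; 2.6096 1.0274]
P' = Q + AᵀP(A−BK) = [17.9384 0.3596; 0.3596 3.2774]
tr(P') = 21.2158


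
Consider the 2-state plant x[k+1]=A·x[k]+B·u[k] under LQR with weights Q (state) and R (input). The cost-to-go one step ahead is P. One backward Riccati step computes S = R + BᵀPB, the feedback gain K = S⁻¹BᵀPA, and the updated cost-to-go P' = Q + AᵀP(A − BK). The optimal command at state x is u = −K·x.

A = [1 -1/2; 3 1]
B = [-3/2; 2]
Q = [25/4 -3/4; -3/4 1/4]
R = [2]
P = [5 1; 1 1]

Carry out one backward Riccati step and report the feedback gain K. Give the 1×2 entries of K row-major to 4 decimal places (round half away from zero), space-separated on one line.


BᵀP = [-5.5000 0.5000]
S = R + BᵀPB = [2] + [9.2500] = [11.2500]
BᵀPA = [-4.0000 3.2500]
K = S⁻¹·BᵀPA = [-0.3556 0.2889]
A−BK = [0.4667 -0.0667; 3.7111 0.4222]
AᵀP(A−BK) = [18.5778 1.1556; 1.1556 0.3111]
P' = Q + AᵀP(A−BK) = [24.8278 0.4056; 0.4056 0.5611]
tr(P') = 25.3889

-0.3556 0.2889


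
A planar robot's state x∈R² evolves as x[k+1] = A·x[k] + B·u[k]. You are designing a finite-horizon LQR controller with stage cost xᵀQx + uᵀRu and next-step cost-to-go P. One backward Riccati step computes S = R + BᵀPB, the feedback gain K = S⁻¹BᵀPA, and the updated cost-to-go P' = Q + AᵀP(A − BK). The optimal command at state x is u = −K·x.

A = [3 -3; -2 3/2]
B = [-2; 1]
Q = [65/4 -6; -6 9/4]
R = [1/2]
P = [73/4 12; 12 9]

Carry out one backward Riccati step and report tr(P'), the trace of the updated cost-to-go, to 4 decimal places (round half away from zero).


BᵀP = [-24.5000 -15.0000]
S = R + BᵀPB = [1/2] + [34.0000] = [34.5000]
BᵀPA = [-43.5000 51.0000]
K = S⁻¹·BᵀPA = [-1.2609 1.4783]
A−BK = [0.4783 -0.0435; -0.7391 0.0217]
AᵀP(A−BK) = [1.4022 -0.9457; -0.9457 1.1087]
P' = Q + AᵀP(A−BK) = [17.6522 -6.9457; -6.9457 3.3587]
tr(P') = 21.0109

21.0109


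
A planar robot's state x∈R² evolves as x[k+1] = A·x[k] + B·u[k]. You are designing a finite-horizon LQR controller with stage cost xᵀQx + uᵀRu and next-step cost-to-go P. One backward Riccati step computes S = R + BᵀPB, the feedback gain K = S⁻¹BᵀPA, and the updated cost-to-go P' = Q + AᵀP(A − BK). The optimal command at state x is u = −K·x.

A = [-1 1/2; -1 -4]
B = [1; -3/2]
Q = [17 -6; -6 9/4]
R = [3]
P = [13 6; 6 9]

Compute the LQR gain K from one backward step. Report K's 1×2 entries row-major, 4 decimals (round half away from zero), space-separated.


BᵀP = [4.0000 -7.5000]
S = R + BᵀPB = [3] + [15.2500] = [18.2500]
BᵀPA = [3.5000 32.0000]
K = S⁻¹·BᵀPA = [0.1918 1.7534]
A−BK = [-1.1918 -1.2534; -0.7123 -1.3699]
AᵀP(A−BK) = [33.3288 44.3630; 44.3630 67.1404]
P' = Q + AᵀP(A−BK) = [50.3288 38.3630; 38.3630 69.3904]
tr(P') = 119.7192

0.1918 1.7534


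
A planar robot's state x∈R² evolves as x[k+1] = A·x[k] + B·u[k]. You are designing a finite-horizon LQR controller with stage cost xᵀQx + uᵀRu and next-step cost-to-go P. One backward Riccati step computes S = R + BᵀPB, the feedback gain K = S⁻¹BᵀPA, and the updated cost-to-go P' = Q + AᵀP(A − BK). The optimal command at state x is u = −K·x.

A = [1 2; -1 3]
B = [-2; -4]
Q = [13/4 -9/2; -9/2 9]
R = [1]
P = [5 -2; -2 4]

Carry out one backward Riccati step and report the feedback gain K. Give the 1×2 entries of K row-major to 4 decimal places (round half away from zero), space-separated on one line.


0.1887 -0.7547

BᵀP = [-2.0000 -12.0000]
S = R + BᵀPB = [1] + [52.0000] = [53.0000]
BᵀPA = [10.0000 -40.0000]
K = S⁻¹·BᵀPA = [0.1887 -0.7547]
A−BK = [1.3774 0.4906; -0.2453 -0.0189]
AᵀP(A−BK) = [11.1132 3.5472; 3.5472 1.8113]
P' = Q + AᵀP(A−BK) = [14.3632 -0.9528; -0.9528 10.8113]
tr(P') = 25.1745


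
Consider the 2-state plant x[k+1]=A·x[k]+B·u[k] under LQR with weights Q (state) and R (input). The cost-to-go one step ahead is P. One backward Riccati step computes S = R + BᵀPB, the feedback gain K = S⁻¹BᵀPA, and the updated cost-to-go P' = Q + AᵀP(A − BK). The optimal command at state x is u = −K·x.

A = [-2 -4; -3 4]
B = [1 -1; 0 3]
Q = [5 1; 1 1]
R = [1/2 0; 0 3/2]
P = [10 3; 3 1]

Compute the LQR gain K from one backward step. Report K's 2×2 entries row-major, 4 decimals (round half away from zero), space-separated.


-2.7921 -2.6139 -0.3168 0.5545

BᵀP = [10.0000 3.0000; -1.0000 0.0000]
S = R + BᵀPB = [1/2 0; 0 3/2] + [10.0000 -1.0000; -1.0000 1.0000] = [10.5000 -1.0000; -1.0000 2.5000]
BᵀPA = [-29.0000 -28.0000; 2.0000 4.0000]
K = S⁻¹·BᵀPA = [-2.7921 -2.6139; -0.3168 0.5545]
A−BK = [0.4752 -0.8317; -2.0495 2.3366]
AᵀP(A−BK) = [4.6634 3.0891; 3.0891 4.5941]
P' = Q + AᵀP(A−BK) = [9.6634 4.0891; 4.0891 5.5941]
tr(P') = 15.2574


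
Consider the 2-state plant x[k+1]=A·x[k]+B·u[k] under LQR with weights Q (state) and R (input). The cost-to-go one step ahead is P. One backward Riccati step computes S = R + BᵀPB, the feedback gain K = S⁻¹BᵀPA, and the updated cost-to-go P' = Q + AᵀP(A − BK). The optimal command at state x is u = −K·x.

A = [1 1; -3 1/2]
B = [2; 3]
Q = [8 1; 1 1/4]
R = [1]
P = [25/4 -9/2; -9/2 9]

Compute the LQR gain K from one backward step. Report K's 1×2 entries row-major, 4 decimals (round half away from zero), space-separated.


-1.0377 0.1509

BᵀP = [-1.0000 18.0000]
S = R + BᵀPB = [1] + [52.0000] = [53.0000]
BᵀPA = [-55.0000 8.0000]
K = S⁻¹·BᵀPA = [-1.0377 0.1509]
A−BK = [3.0755 0.6981; 0.1132 0.0472]
AᵀP(A−BK) = [57.1745 12.3019; 12.3019 2.7925]
P' = Q + AᵀP(A−BK) = [65.1745 13.3019; 13.3019 3.0425]
tr(P') = 68.2170
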